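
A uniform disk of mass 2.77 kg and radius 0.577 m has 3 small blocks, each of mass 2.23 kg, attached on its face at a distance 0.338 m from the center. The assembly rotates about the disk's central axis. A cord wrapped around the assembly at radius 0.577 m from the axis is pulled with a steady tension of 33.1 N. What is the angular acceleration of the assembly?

I_disk = ½MR² = ½(2.77)(0.577)² = 0.4611 kg·m².
I_blocks = 3·m·r² = 3(2.23)(0.338)² = 0.7643 kg·m².
Total I = 1.225 kg·m².
τ = F r = (33.1)(0.577) = 19.10 N·m.
α = τ/I = 19.10/1.225 = 15.59 rad/s².

α ≈ 15.6 rad/s²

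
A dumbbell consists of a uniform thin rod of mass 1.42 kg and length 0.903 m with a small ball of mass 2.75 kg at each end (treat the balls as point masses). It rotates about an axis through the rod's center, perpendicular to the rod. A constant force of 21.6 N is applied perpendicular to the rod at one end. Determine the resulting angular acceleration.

α ≈ 8.01 rad/s²

I_rod = (1/12)ML² = (1/12)(1.42)(0.903)² = 0.09649 kg·m².
I_balls = 2·m·(L/2)² = 2(2.75)(0.4515)² = 1.121 kg·m².
Total I = 1.218 kg·m².
τ = F·(L/2) = (21.6)(0.452) = 9.752 N·m.
α = τ/I = 9.752/1.218 = 8.009 rad/s².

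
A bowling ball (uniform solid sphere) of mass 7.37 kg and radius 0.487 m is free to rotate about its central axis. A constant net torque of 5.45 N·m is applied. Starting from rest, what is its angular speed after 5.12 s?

ω ≈ 39.9 rad/s

I = (2/5)MR² = (2/5)(7.37)(0.487)² = 0.6992 kg·m².
α = τ/I = 5.45/0.6992 = 7.795 rad/s².
ω = ω₀ + αt = 0 + (7.795)(5.12) = 39.91 rad/s.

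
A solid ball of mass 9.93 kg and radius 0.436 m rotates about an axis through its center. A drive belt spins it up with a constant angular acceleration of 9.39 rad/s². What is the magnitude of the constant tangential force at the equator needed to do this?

F ≈ 16.3 N

I = (2/5)MR² = (2/5)(9.93)(0.436)² = 0.7551 kg·m².
The required torque is τ = Iα = (0.7551)(9.390) = 7.090 N·m.
A tangential force at the equator gives τ = FR, so F = τ/R = 7.090/0.436 = 16.26 N.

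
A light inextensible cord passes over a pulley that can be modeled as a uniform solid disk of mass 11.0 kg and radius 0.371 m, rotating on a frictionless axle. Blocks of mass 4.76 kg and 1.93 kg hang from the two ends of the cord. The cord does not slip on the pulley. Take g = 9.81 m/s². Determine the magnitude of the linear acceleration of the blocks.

I = ½MR² = (1/2)(11.0)(0.371)² = 0.7570 kg·m².
Heavier block: m₁g − T₁ = m₁a. Lighter block: T₂ − m₂g = m₂a.
Pulley: (T₁ − T₂)R = Iα = I(a/R), so T₁ − T₂ = (I/R²)a = (1/2)M_p a = 5.500·a.
Adding the three: (m₁ − m₂)g = (m₁ + m₂ + 5.500)a, so a = (4.76 − 1.93)(9.81)/(4.76 + 1.93 + 5.500) = 2.277 m/s².

a ≈ 2.28 m/s²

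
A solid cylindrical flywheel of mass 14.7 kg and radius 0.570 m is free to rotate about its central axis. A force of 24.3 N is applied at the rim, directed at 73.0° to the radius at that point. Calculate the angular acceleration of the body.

I = ½MR² = (1/2)(14.7)(0.570)² = 2.388 kg·m².
Only the tangential component produces torque: τ = F R sinθ = (24.3)(0.570) sin 73.0° = 13.25 N·m.
From τ = Iα: α = 13.25/2.388 = 5.547 rad/s².

α ≈ 5.55 rad/s²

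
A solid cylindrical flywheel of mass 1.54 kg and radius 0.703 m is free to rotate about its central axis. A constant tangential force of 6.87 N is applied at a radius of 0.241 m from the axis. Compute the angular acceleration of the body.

I = ½MR² = (1/2)(1.54)(0.703)² = 0.3805 kg·m².
τ = F·r = (6.87)(0.241) = 1.656 N·m.
Newton's second law for rotation, τ = Iα, gives α = τ/I = 1.656/0.3805 = 4.351 rad/s².

α ≈ 4.35 rad/s²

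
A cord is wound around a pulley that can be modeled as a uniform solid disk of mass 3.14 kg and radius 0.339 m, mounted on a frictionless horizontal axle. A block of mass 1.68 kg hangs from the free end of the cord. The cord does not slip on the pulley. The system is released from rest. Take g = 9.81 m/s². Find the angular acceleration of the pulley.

α ≈ 15.0 rad/s²

I = ½MR² = (1/2)(3.14)(0.339)² = 0.1804 kg·m².
Block: mg − T = ma. Pulley: TR = Iα. No-slip: a = αR, so T = (I/R²)a = 1.570·a.
Then mg = (m + 1.570)a, so a = (1.68)(9.81)/(1.68 + 1.570) = 5.071 m/s².
α = a/R = 5.071/0.339 = 14.96 rad/s².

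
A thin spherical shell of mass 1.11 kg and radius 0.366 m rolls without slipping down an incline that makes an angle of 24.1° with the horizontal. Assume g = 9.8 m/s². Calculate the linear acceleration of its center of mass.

Translation along the incline: Mg sinθ − f = Ma.
Rotation about the center: fR = Iα with I = (2/3)MR². No-slip gives a = αR, so f = (I/R²)a = (2/3)M a.
Substituting: Mg sinθ = (1 + 0.6667)Ma, so a = g sinθ/(1 + 0.6667) = (9.8) sin 24.1° / 1.667 = 2.401 m/s².

a ≈ 2.40 m/s²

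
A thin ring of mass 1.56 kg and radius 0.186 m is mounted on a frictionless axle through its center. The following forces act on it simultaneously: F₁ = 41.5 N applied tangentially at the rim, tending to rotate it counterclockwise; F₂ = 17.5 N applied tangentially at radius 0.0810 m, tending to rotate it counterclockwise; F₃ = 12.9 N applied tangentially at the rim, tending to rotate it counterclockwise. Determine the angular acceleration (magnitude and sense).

α ≈ 214 rad/s², counterclockwise

I = MR² = (1.56)(0.186)² = 0.05397 kg·m².
Taking counterclockwise as positive: τ₁ = +(41.5)(0.186) = +7.719 N·m; τ₂ = +(17.5)(0.0810) = +1.417 N·m; τ₃ = +(12.9)(0.186) = +2.399 N·m.
Net torque τ = 11.54 N·m.
α = τ/I = 11.54/0.05397 = 213.7 rad/s².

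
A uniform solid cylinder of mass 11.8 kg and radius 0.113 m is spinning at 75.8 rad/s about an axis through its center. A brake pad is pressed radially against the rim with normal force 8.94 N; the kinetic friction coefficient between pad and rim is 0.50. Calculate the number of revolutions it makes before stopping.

≈ 68.2 revolutions

I = ½MR² = (1/2)(11.8)(0.113)² = 0.07534 kg·m².
Friction force f = μN = (0.50)(8.94) = 4.470 N at the rim; torque magnitude τ = fR = 0.5051 N·m, opposing ω.
|α| = τ/I = 0.5051/0.07534 = 6.705 rad/s² (deceleration).
ω² = ω₀² − 2|α|θ with ω = 0 ⇒ θ = ω₀²/(2|α|) = 428.5 rad = 68.19 rev.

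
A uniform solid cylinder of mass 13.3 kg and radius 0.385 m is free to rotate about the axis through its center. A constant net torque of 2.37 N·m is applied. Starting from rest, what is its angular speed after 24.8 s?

I = ½MR² = (1/2)(13.3)(0.385)² = 0.9857 kg·m².
α = τ/I = 2.37/0.9857 = 2.404 rad/s².
ω = ω₀ + αt = 0 + (2.404)(24.8) = 59.63 rad/s.

ω ≈ 59.6 rad/s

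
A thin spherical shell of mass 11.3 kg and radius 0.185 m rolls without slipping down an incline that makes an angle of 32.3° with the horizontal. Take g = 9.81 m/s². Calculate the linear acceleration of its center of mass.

Translation along the incline: Mg sinθ − f = Ma.
Rotation about the center: fR = Iα with I = (2/3)MR². No-slip gives a = αR, so f = (I/R²)a = (2/3)M a.
Substituting: Mg sinθ = (1 + 0.6667)Ma, so a = g sinθ/(1 + 0.6667) = (9.81) sin 32.3° / 1.667 = 3.145 m/s².

a ≈ 3.15 m/s²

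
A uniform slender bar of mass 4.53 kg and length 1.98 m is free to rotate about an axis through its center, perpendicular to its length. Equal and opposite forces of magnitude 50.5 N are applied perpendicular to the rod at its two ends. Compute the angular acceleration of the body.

α ≈ 67.6 rad/s²

I = (1/12)ML² = (1/12)(4.53)(1.98)² = 1.480 kg·m².
The couple gives τ = F·(L/2) + F·(L/2) = F L = (50.5)(1.98) = 99.99 N·m.
Newton's second law for rotation, τ = Iα, gives α = τ/I = 99.99/1.480 = 67.56 rad/s².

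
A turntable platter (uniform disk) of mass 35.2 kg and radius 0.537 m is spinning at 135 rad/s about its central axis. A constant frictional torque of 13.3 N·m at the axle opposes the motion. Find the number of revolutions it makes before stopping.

≈ 553 revolutions

I = ½MR² = (1/2)(35.2)(0.537)² = 5.075 kg·m².
The net torque has magnitude 13.3 N·m, opposing ω.
|α| = τ/I = 13.30/5.075 = 2.621 rad/s² (deceleration).
ω² = ω₀² − 2|α|θ with ω = 0 ⇒ θ = ω₀²/(2|α|) = 3477 rad = 553.4 rev.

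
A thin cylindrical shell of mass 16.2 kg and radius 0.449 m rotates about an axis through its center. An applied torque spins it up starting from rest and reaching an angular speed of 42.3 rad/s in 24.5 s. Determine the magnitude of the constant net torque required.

τ ≈ 5.64 N·m

I = MR² = (16.2)(0.449)² = 3.266 kg·m².
α = Δω/Δt = (42.3 − 0)/24.5 = 1.727 rad/s².
τ = Iα = (3.266)(1.727) = 5.639 N·m.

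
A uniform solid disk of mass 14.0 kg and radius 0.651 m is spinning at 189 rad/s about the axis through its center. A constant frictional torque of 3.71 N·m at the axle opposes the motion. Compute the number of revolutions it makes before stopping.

≈ 2270 revolutions

I = ½MR² = (1/2)(14.0)(0.651)² = 2.967 kg·m².
The net torque has magnitude 3.71 N·m, opposing ω.
|α| = τ/I = 3.710/2.967 = 1.251 rad/s² (deceleration).
ω² = ω₀² − 2|α|θ with ω = 0 ⇒ θ = ω₀²/(2|α|) = 14280 rad = 2273 rev.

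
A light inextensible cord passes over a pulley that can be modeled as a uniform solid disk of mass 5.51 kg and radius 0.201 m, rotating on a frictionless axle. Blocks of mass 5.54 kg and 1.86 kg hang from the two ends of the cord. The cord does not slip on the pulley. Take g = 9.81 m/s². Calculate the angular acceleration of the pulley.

α ≈ 17.7 rad/s²

I = ½MR² = (1/2)(5.51)(0.201)² = 0.1113 kg·m².
Heavier block: m₁g − T₁ = m₁a. Lighter block: T₂ − m₂g = m₂a.
Pulley: (T₁ − T₂)R = Iα = I(a/R), so T₁ − T₂ = (I/R²)a = (1/2)M_p a = 2.755·a.
Adding the three: (m₁ − m₂)g = (m₁ + m₂ + 2.755)a, so a = (5.54 − 1.86)(9.81)/(5.54 + 1.86 + 2.755) = 3.555 m/s².
α = a/R = 3.555/0.201 = 17.69 rad/s².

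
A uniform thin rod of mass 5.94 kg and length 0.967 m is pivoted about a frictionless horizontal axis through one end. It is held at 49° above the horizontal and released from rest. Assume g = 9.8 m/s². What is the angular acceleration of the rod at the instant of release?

α ≈ 9.97 rad/s²

About the pivot, I = (1/3)ML² = (1/3)(5.94)(0.967)² = 1.851 kg·m².
The weight acts at the center, a distance L/2 = 0.4835 m from the pivot; τ = Mg(L/2) cos 49° = 18.47 N·m.
α = τ/I = 18.47/1.851 = 9.973 rad/s².
(Equivalently α = (3g/(2L)) cos 49° = 9.973 rad/s².)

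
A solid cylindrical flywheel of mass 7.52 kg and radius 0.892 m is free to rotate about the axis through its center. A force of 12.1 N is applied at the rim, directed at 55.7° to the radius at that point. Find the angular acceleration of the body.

I = ½MR² = (1/2)(7.52)(0.892)² = 2.992 kg·m².
Only the tangential component produces torque: τ = F R sinθ = (12.1)(0.892) sin 55.7° = 8.916 N·m.
From τ = Iα: α = 8.916/2.992 = 2.980 rad/s².

α ≈ 2.98 rad/s²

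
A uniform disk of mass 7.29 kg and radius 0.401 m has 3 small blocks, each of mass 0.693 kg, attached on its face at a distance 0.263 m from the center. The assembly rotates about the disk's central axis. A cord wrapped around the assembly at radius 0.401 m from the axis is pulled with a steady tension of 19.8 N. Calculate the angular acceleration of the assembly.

I_disk = ½MR² = ½(7.29)(0.401)² = 0.5861 kg·m².
I_blocks = 3·m·r² = 3(0.693)(0.263)² = 0.1438 kg·m².
Total I = 0.7299 kg·m².
τ = F r = (19.8)(0.401) = 7.940 N·m.
α = τ/I = 7.940/0.7299 = 10.88 rad/s².

α ≈ 10.9 rad/s²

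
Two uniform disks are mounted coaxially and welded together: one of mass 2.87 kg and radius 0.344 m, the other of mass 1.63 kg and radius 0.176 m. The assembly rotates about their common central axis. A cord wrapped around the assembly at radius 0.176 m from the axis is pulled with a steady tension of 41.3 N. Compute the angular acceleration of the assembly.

α ≈ 37.3 rad/s²

I = ½M₁R₁² + ½M₂R₂² = ½(2.87)(0.344)² + ½(1.63)(0.176)² = 0.1951 kg·m².
τ = F r = (41.3)(0.176) = 7.269 N·m.
α = τ/I = 7.269/0.1951 = 37.26 rad/s².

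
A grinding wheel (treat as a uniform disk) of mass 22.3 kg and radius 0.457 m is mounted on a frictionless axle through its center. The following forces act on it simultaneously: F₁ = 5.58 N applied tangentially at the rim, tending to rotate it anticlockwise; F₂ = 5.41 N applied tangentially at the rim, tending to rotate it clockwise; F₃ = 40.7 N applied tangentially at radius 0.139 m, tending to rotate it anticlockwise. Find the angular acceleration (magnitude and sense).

α ≈ 2.46 rad/s², anticlockwise

I = ½MR² = (1/2)(22.3)(0.457)² = 2.329 kg·m².
Taking anticlockwise as positive: τ₁ = +(5.58)(0.457) = +2.550 N·m; τ₂ = −(5.41)(0.457) = −2.472 N·m; τ₃ = +(40.7)(0.139) = +5.657 N·m.
Net torque τ = 5.735 N·m.
α = τ/I = 5.735/2.329 = 2.463 rad/s².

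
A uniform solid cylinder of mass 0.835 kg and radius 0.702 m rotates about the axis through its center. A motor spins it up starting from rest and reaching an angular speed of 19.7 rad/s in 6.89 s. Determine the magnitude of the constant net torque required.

I = ½MR² = (1/2)(0.835)(0.702)² = 0.2057 kg·m².
α = Δω/Δt = (19.7 − 0)/6.89 = 2.859 rad/s².
τ = Iα = (0.2057)(2.859) = 0.5883 N·m.

τ ≈ 0.588 N·m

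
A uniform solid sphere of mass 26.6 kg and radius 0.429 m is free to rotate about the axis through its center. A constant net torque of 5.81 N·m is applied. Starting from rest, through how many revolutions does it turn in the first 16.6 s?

≈ 65.1 revolutions

I = (2/5)MR² = (2/5)(26.6)(0.429)² = 1.958 kg·m².
α = τ/I = 5.81/1.958 = 2.967 rad/s².
θ = ½αt² = ½(2.967)(16.6)² = 408.8 rad.
Revolutions = θ/(2π) = 65.06.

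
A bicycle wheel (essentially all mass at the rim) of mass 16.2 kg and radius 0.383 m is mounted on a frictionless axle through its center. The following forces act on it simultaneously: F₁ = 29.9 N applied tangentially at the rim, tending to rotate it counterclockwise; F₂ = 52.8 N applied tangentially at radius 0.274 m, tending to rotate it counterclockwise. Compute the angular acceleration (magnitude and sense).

I = MR² = (16.2)(0.383)² = 2.376 kg·m².
Taking counterclockwise as positive: τ₁ = +(29.9)(0.383) = +11.45 N·m; τ₂ = +(52.8)(0.274) = +14.47 N·m.
Net torque τ = 25.92 N·m.
α = τ/I = 25.92/2.376 = 10.91 rad/s².

α ≈ 10.9 rad/s², counterclockwise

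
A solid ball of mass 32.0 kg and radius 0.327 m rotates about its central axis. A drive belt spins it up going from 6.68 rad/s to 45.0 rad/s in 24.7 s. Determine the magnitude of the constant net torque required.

τ ≈ 2.12 N·m

I = (2/5)MR² = (2/5)(32.0)(0.327)² = 1.369 kg·m².
α = Δω/Δt = (45.0 − 6.68)/24.7 = 1.551 rad/s².
τ = Iα = (1.369)(1.551) = 2.123 N·m.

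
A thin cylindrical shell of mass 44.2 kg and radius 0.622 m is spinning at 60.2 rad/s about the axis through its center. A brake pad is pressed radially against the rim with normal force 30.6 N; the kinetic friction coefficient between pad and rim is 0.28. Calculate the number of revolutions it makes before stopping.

≈ 925 revolutions

I = MR² = (44.2)(0.622)² = 17.10 kg·m².
Friction force f = μN = (0.28)(30.6) = 8.568 N at the rim; torque magnitude τ = fR = 5.329 N·m, opposing ω.
|α| = τ/I = 5.329/17.10 = 0.3116 rad/s² (deceleration).
ω² = ω₀² − 2|α|θ with ω = 0 ⇒ θ = ω₀²/(2|α|) = 5814 rad = 925.4 rev.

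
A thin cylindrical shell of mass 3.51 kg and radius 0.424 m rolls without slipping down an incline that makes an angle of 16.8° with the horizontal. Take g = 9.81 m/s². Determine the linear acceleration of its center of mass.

a ≈ 1.42 m/s²

Translation along the incline: Mg sinθ − f = Ma.
Rotation about the center: fR = Iα with I = MR². No-slip gives a = αR, so f = (I/R²)a = M a.
Substituting: Mg sinθ = (1 + 1.000)Ma, so a = g sinθ/(1 + 1.000) = (9.81) sin 16.8° / 2.000 = 1.418 m/s².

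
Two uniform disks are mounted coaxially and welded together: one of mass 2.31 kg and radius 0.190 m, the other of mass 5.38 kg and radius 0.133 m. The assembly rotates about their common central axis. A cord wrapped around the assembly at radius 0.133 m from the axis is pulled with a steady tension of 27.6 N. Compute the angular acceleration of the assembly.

α ≈ 41.1 rad/s²

I = ½M₁R₁² + ½M₂R₂² = ½(2.31)(0.190)² + ½(5.38)(0.133)² = 0.08928 kg·m².
τ = F r = (27.6)(0.133) = 3.671 N·m.
α = τ/I = 3.671/0.08928 = 41.12 rad/s².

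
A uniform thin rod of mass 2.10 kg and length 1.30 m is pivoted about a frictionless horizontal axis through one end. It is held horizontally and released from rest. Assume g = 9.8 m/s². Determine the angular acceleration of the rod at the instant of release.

α ≈ 11.3 rad/s²

About the pivot, I = (1/3)ML² = (1/3)(2.10)(1.30)² = 1.183 kg·m².
The weight acts at the center, a distance L/2 = 0.6500 m from the pivot; τ = Mg(L/2) = 13.38 N·m.
α = τ/I = 13.38/1.183 = 11.31 rad/s².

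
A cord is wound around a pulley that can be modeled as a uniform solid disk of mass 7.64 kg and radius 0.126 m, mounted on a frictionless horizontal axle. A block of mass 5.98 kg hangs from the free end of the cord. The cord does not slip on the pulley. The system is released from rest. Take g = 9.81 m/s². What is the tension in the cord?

I = ½MR² = (1/2)(7.64)(0.126)² = 0.06065 kg·m².
Block: mg − T = ma. Pulley: TR = Iα. No-slip: a = αR, so T = (I/R²)a = 3.820·a.
Then mg = (m + 3.820)a, so a = (5.98)(9.81)/(5.98 + 3.820) = 5.986 m/s².
T = 3.820·a = 22.87 N.

T ≈ 22.9 N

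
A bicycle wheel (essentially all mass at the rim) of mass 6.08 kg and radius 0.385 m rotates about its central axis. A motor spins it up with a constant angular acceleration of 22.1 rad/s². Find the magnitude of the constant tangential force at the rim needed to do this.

I = MR² = (6.08)(0.385)² = 0.9012 kg·m².
The required torque is τ = Iα = (0.9012)(22.10) = 19.92 N·m.
A tangential force at the rim gives τ = FR, so F = τ/R = 19.92/0.385 = 51.73 N.

F ≈ 51.7 N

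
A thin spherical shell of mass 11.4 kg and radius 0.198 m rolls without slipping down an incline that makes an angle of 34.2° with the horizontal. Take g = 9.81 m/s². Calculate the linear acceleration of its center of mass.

a ≈ 3.31 m/s²

Translation along the incline: Mg sinθ − f = Ma.
Rotation about the center: fR = Iα with I = (2/3)MR². No-slip gives a = αR, so f = (I/R²)a = (2/3)M a.
Substituting: Mg sinθ = (1 + 0.6667)Ma, so a = g sinθ/(1 + 0.6667) = (9.81) sin 34.2° / 1.667 = 3.308 m/s².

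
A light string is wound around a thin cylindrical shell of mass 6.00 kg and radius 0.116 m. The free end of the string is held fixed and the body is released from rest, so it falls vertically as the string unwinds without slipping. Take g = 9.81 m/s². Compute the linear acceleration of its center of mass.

Translation: Mg − T = Ma. Rotation about the center: TR = Iα with I = MR².
With a = αR: T = (I/R²)a = M a, so Mg = (1 + 1.000)Ma.
a = g/(1 + 1.000) = 9.81/2.000 = 4.905 m/s².

a ≈ 4.91 m/s²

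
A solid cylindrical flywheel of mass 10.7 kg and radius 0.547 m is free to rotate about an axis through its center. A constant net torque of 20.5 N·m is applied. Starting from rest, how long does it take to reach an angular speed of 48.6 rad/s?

t ≈ 3.79 s

I = ½MR² = (1/2)(10.7)(0.547)² = 1.601 kg·m².
α = τ/I = 20.5/1.601 = 12.81 rad/s².
ω = αt ⇒ t = ω/α = 48.6/12.81 = 3.795 s.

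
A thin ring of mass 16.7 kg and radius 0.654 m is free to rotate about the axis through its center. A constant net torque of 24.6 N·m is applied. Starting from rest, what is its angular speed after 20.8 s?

I = MR² = (16.7)(0.654)² = 7.143 kg·m².
α = τ/I = 24.6/7.143 = 3.444 rad/s².
ω = ω₀ + αt = 0 + (3.444)(20.8) = 71.64 rad/s.

ω ≈ 71.6 rad/s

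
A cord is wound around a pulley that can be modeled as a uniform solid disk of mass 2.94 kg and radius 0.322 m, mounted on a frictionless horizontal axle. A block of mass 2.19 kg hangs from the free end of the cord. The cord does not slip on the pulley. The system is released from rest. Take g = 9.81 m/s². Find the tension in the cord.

T ≈ 8.63 N

I = ½MR² = (1/2)(2.94)(0.322)² = 0.1524 kg·m².
Block: mg − T = ma. Pulley: TR = Iα. No-slip: a = αR, so T = (I/R²)a = 1.470·a.
Then mg = (m + 1.470)a, so a = (2.19)(9.81)/(2.19 + 1.470) = 5.870 m/s².
T = 1.470·a = 8.629 N.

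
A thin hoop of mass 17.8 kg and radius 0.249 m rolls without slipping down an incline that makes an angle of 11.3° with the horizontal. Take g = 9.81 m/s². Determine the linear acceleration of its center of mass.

Translation along the incline: Mg sinθ − f = Ma.
Rotation about the center: fR = Iα with I = MR². No-slip gives a = αR, so f = (I/R²)a = M a.
Substituting: Mg sinθ = (1 + 1.000)Ma, so a = g sinθ/(1 + 1.000) = (9.81) sin 11.3° / 2.000 = 0.9611 m/s².

a ≈ 0.961 m/s²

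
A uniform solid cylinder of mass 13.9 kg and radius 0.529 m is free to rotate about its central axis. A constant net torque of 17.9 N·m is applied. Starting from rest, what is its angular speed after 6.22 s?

ω ≈ 57.2 rad/s

I = ½MR² = (1/2)(13.9)(0.529)² = 1.945 kg·m².
α = τ/I = 17.9/1.945 = 9.204 rad/s².
ω = ω₀ + αt = 0 + (9.204)(6.22) = 57.25 rad/s.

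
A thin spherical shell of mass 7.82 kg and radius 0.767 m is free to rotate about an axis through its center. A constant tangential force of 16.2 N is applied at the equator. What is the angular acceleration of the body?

α ≈ 4.05 rad/s²

I = (2/3)MR² = (2/3)(7.82)(0.767)² = 3.067 kg·m².
τ = F R = (16.2)(0.767) = 12.43 N·m.
Newton's second law for rotation, τ = Iα, gives α = τ/I = 12.43/3.067 = 4.051 rad/s².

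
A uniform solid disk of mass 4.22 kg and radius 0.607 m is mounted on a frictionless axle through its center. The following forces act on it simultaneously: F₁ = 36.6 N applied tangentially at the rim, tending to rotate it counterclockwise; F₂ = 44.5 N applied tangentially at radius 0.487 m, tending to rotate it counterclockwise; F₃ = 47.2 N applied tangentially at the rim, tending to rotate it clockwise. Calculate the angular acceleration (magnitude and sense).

α ≈ 19.6 rad/s², counterclockwise

I = ½MR² = (1/2)(4.22)(0.607)² = 0.7774 kg·m².
Taking counterclockwise as positive: τ₁ = +(36.6)(0.607) = +22.22 N·m; τ₂ = +(44.5)(0.487) = +21.67 N·m; τ₃ = −(47.2)(0.607) = −28.65 N·m.
Net torque τ = 15.24 N·m.
α = τ/I = 15.24/0.7774 = 19.60 rad/s².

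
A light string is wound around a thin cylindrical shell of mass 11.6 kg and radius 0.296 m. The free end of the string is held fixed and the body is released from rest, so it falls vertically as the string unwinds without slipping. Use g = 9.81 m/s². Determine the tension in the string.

T ≈ 56.9 N

Translation: Mg − T = Ma. Rotation about the center: TR = Iα with I = MR².
With a = αR: T = (I/R²)a = M a, so Mg = (1 + 1.000)Ma.
a = g/(1 + 1.000) = 9.81/2.000 = 4.905 m/s².
T = 1.000·M·a = (1.000)(11.6)(4.905) = 56.90 N.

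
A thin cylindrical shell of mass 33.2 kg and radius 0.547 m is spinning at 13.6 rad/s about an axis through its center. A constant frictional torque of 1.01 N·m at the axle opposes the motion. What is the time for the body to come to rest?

I = MR² = (33.2)(0.547)² = 9.934 kg·m².
The net torque has magnitude 1.01 N·m, opposing ω.
|α| = τ/I = 1.010/9.934 = 0.1017 rad/s² (deceleration).
0 = ω₀ − |α|t ⇒ t = ω₀/|α| = 13.6/0.1017 = 133.8 s.

t ≈ 134 s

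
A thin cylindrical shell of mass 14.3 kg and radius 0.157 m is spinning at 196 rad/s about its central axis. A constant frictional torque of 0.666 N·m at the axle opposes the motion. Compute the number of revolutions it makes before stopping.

I = MR² = (14.3)(0.157)² = 0.3525 kg·m².
The net torque has magnitude 0.666 N·m, opposing ω.
|α| = τ/I = 0.6660/0.3525 = 1.889 rad/s² (deceleration).
ω² = ω₀² − 2|α|θ with ω = 0 ⇒ θ = ω₀²/(2|α|) = 10170 rad = 1618 rev.

≈ 1620 revolutions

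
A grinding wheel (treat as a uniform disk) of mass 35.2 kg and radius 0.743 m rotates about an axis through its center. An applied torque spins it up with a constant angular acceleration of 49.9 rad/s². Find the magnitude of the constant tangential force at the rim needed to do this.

I = ½MR² = (1/2)(35.2)(0.743)² = 9.716 kg·m².
The required torque is τ = Iα = (9.716)(49.90) = 484.8 N·m.
A tangential force at the rim gives τ = FR, so F = τ/R = 484.8/0.743 = 652.5 N.

F ≈ 653 N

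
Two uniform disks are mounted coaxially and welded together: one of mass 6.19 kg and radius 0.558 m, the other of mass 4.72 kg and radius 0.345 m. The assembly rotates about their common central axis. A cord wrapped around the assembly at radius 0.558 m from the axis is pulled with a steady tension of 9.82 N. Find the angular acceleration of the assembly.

α ≈ 4.40 rad/s²

I = ½M₁R₁² + ½M₂R₂² = ½(6.19)(0.558)² + ½(4.72)(0.345)² = 1.245 kg·m².
τ = F r = (9.82)(0.558) = 5.480 N·m.
α = τ/I = 5.480/1.245 = 4.403 rad/s².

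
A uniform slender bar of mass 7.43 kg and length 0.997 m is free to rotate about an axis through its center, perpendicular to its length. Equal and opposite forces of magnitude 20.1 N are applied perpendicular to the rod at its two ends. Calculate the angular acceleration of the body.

I = (1/12)ML² = (1/12)(7.43)(0.997)² = 0.6155 kg·m².
The couple gives τ = F·(L/2) + F·(L/2) = F L = (20.1)(0.997) = 20.04 N·m.
From τ = Iα: α = 20.04/0.6155 = 32.56 rad/s².

α ≈ 32.6 rad/s²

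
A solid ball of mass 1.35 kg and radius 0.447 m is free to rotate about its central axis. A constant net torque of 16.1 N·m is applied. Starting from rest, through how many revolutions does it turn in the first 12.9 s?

≈ 1980 revolutions

I = (2/5)MR² = (2/5)(1.35)(0.447)² = 0.1079 kg·m².
α = τ/I = 16.1/0.1079 = 149.2 rad/s².
θ = ½αt² = ½(149.2)(12.9)² = 12420 rad.
Revolutions = θ/(2π) = 1976.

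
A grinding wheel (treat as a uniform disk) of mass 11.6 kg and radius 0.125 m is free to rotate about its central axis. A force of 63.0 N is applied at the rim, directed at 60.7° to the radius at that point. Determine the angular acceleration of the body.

I = ½MR² = (1/2)(11.6)(0.125)² = 0.09062 kg·m².
Only the tangential component produces torque: τ = F R sinθ = (63.0)(0.125) sin 60.7° = 6.868 N·m.
From τ = Iα: α = 6.868/0.09062 = 75.78 rad/s².

α ≈ 75.8 rad/s²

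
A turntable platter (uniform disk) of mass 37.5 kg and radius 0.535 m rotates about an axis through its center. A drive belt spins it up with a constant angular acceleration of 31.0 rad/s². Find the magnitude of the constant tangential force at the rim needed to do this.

F ≈ 311 N

I = ½MR² = (1/2)(37.5)(0.535)² = 5.367 kg·m².
The required torque is τ = Iα = (5.367)(31.00) = 166.4 N·m.
A tangential force at the rim gives τ = FR, so F = τ/R = 166.4/0.535 = 311.0 N.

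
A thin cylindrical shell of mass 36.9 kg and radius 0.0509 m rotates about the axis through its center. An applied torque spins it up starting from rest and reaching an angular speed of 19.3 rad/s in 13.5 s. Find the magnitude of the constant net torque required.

I = MR² = (36.9)(0.0509)² = 0.09560 kg·m².
α = Δω/Δt = (19.3 − 0)/13.5 = 1.430 rad/s².
τ = Iα = (0.09560)(1.430) = 0.1367 N·m.

τ ≈ 0.137 N·m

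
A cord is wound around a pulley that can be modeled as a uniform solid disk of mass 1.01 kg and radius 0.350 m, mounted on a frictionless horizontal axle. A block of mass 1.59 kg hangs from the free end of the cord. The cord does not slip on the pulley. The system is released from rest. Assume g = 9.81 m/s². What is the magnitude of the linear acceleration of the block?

I = ½MR² = (1/2)(1.01)(0.350)² = 0.06186 kg·m².
Block: mg − T = ma. Pulley: TR = Iα. No-slip: a = αR, so T = (I/R²)a = 0.5050·a.
Then mg = (m + 0.5050)a, so a = (1.59)(9.81)/(1.59 + 0.5050) = 7.445 m/s².

a ≈ 7.45 m/s²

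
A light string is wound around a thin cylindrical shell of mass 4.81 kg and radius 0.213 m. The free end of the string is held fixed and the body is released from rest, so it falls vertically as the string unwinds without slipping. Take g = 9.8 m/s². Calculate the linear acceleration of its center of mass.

a ≈ 4.90 m/s²

Translation: Mg − T = Ma. Rotation about the center: TR = Iα with I = MR².
With a = αR: T = (I/R²)a = M a, so Mg = (1 + 1.000)Ma.
a = g/(1 + 1.000) = 9.8/2.000 = 4.900 m/s².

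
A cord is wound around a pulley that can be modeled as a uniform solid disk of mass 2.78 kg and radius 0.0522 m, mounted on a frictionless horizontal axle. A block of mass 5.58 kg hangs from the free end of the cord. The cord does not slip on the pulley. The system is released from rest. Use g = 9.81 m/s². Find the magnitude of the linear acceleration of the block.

a ≈ 7.85 m/s²

I = ½MR² = (1/2)(2.78)(0.0522)² = 0.003788 kg·m².
Block: mg − T = ma. Pulley: TR = Iα. No-slip: a = αR, so T = (I/R²)a = 1.390·a.
Then mg = (m + 1.390)a, so a = (5.58)(9.81)/(5.58 + 1.390) = 7.854 m/s².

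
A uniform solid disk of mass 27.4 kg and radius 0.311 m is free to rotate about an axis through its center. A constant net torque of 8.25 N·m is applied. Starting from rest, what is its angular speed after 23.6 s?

ω ≈ 147 rad/s

I = ½MR² = (1/2)(27.4)(0.311)² = 1.325 kg·m².
α = τ/I = 8.25/1.325 = 6.226 rad/s².
ω = ω₀ + αt = 0 + (6.226)(23.6) = 146.9 rad/s.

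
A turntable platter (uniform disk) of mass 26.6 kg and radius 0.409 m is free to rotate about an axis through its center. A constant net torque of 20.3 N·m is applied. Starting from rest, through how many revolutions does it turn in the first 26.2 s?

I = ½MR² = (1/2)(26.6)(0.409)² = 2.225 kg·m².
α = τ/I = 20.3/2.225 = 9.124 rad/s².
θ = ½αt² = ½(9.124)(26.2)² = 3132 rad.
Revolutions = θ/(2π) = 498.4.

≈ 498 revolutions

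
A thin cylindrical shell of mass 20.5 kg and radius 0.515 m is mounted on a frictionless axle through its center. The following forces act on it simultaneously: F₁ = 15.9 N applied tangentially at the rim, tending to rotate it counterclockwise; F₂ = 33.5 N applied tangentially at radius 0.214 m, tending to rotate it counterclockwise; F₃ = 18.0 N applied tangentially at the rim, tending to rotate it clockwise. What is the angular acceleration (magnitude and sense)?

I = MR² = (20.5)(0.515)² = 5.437 kg·m².
Taking counterclockwise as positive: τ₁ = +(15.9)(0.515) = +8.189 N·m; τ₂ = +(33.5)(0.214) = +7.169 N·m; τ₃ = −(18.0)(0.515) = −9.270 N·m.
Net torque τ = 6.088 N·m.
α = τ/I = 6.088/5.437 = 1.120 rad/s².

α ≈ 1.12 rad/s², counterclockwise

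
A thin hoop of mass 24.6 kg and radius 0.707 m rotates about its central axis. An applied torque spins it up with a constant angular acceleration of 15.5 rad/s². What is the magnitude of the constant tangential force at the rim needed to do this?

F ≈ 270 N

I = MR² = (24.6)(0.707)² = 12.30 kg·m².
The required torque is τ = Iα = (12.30)(15.50) = 190.6 N·m.
A tangential force at the rim gives τ = FR, so F = τ/R = 190.6/0.707 = 269.6 N.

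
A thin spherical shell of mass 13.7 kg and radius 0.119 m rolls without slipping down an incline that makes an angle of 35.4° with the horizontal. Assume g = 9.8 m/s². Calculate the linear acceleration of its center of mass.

a ≈ 3.41 m/s²

Translation along the incline: Mg sinθ − f = Ma.
Rotation about the center: fR = Iα with I = (2/3)MR². No-slip gives a = αR, so f = (I/R²)a = (2/3)M a.
Substituting: Mg sinθ = (1 + 0.6667)Ma, so a = g sinθ/(1 + 0.6667) = (9.8) sin 35.4° / 1.667 = 3.406 m/s².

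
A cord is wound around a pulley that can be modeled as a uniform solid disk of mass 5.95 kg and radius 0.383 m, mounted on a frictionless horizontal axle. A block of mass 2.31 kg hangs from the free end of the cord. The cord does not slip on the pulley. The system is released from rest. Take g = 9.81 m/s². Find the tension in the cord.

I = ½MR² = (1/2)(5.95)(0.383)² = 0.4364 kg·m².
Block: mg − T = ma. Pulley: TR = Iα. No-slip: a = αR, so T = (I/R²)a = 2.975·a.
Then mg = (m + 2.975)a, so a = (2.31)(9.81)/(2.31 + 2.975) = 4.288 m/s².
T = 2.975·a = 12.76 N.

T ≈ 12.8 N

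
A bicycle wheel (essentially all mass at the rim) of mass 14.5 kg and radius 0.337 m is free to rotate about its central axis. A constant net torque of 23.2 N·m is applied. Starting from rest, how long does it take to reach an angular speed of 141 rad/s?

I = MR² = (14.5)(0.337)² = 1.647 kg·m².
α = τ/I = 23.2/1.647 = 14.09 rad/s².
ω = αt ⇒ t = ω/α = 141/14.09 = 10.01 s.

t ≈ 10.0 s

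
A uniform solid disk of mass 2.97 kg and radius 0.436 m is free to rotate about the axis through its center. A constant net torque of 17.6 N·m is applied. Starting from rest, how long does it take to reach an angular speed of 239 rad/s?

I = ½MR² = (1/2)(2.97)(0.436)² = 0.2823 kg·m².
α = τ/I = 17.6/0.2823 = 62.35 rad/s².
ω = αt ⇒ t = ω/α = 239/62.35 = 3.833 s.

t ≈ 3.83 s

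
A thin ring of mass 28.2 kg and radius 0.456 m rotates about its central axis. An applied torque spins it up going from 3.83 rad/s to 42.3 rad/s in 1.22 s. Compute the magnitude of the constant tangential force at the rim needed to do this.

I = MR² = (28.2)(0.456)² = 5.864 kg·m².
α = Δω/Δt = (42.3 − 3.83)/1.22 = 31.53 rad/s².
The required torque is τ = Iα = (5.864)(31.53) = 184.9 N·m.
A tangential force at the rim gives τ = FR, so F = τ/R = 184.9/0.456 = 405.5 N.

F ≈ 405 N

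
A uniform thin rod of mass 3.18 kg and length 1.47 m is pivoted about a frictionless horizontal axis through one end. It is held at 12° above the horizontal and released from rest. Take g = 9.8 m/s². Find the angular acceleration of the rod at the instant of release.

α ≈ 9.78 rad/s²

About the pivot, I = (1/3)ML² = (1/3)(3.18)(1.47)² = 2.291 kg·m².
The weight acts at the center, a distance L/2 = 0.7350 m from the pivot; τ = Mg(L/2) cos 12° = 22.40 N·m.
α = τ/I = 22.40/2.291 = 9.781 rad/s².
(Equivalently α = (3g/(2L)) cos 12° = 9.781 rad/s².)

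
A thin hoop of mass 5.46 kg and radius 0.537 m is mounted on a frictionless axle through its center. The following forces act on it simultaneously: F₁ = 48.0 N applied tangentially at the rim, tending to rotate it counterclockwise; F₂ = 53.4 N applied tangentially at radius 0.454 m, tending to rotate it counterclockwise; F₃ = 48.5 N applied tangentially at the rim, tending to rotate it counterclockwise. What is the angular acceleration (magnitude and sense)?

α ≈ 48.3 rad/s², counterclockwise

I = MR² = (5.46)(0.537)² = 1.574 kg·m².
Taking counterclockwise as positive: τ₁ = +(48.0)(0.537) = +25.78 N·m; τ₂ = +(53.4)(0.454) = +24.24 N·m; τ₃ = +(48.5)(0.537) = +26.04 N·m.
Net torque τ = 76.06 N·m.
α = τ/I = 76.06/1.574 = 48.31 rad/s².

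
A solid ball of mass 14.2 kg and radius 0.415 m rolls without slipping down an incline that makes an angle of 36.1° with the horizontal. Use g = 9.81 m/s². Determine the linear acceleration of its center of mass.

Translation along the incline: Mg sinθ − f = Ma.
Rotation about the center: fR = Iα with I = (2/5)MR². No-slip gives a = αR, so f = (I/R²)a = (2/5)M a.
Substituting: Mg sinθ = (1 + 0.4000)Ma, so a = g sinθ/(1 + 0.4000) = (9.81) sin 36.1° / 1.400 = 4.129 m/s².

a ≈ 4.13 m/s²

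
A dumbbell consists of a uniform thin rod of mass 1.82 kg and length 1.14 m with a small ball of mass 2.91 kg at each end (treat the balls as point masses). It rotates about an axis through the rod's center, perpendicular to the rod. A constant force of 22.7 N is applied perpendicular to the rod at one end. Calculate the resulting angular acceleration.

α ≈ 6.20 rad/s²

I_rod = (1/12)ML² = (1/12)(1.82)(1.14)² = 0.1971 kg·m².
I_balls = 2·m·(L/2)² = 2(2.91)(0.5700)² = 1.891 kg·m².
Total I = 2.088 kg·m².
τ = F·(L/2) = (22.7)(0.570) = 12.94 N·m.
α = τ/I = 12.94/2.088 = 6.197 rad/s².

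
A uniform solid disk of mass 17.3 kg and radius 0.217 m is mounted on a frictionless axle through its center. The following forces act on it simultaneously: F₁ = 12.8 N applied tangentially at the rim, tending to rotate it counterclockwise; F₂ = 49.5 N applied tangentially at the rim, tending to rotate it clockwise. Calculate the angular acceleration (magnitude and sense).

α ≈ 19.6 rad/s², clockwise

I = ½MR² = (1/2)(17.3)(0.217)² = 0.4073 kg·m².
Taking counterclockwise as positive: τ₁ = +(12.8)(0.217) = +2.778 N·m; τ₂ = −(49.5)(0.217) = −10.74 N·m.
Net torque τ = -7.964 N·m.
α = τ/I = -7.964/0.4073 = -19.55 rad/s².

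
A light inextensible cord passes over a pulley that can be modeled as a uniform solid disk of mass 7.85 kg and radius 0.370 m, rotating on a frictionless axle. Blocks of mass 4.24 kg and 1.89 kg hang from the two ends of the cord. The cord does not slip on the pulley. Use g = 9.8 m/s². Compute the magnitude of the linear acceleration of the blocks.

a ≈ 2.29 m/s²

I = ½MR² = (1/2)(7.85)(0.370)² = 0.5373 kg·m².
Heavier block: m₁g − T₁ = m₁a. Lighter block: T₂ − m₂g = m₂a.
Pulley: (T₁ − T₂)R = Iα = I(a/R), so T₁ − T₂ = (I/R²)a = (1/2)M_p a = 3.925·a.
Adding the three: (m₁ − m₂)g = (m₁ + m₂ + 3.925)a, so a = (4.24 − 1.89)(9.8)/(4.24 + 1.89 + 3.925) = 2.290 m/s².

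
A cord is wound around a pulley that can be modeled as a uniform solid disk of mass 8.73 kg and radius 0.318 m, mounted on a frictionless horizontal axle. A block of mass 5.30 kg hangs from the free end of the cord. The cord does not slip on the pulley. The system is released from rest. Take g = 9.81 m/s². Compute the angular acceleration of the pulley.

α ≈ 16.9 rad/s²

I = ½MR² = (1/2)(8.73)(0.318)² = 0.4414 kg·m².
Block: mg − T = ma. Pulley: TR = Iα. No-slip: a = αR, so T = (I/R²)a = 4.365·a.
Then mg = (m + 4.365)a, so a = (5.30)(9.81)/(5.30 + 4.365) = 5.380 m/s².
α = a/R = 5.380/0.318 = 16.92 rad/s².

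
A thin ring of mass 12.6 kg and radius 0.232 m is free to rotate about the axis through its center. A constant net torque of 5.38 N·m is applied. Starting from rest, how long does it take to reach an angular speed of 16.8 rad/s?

I = MR² = (12.6)(0.232)² = 0.6782 kg·m².
α = τ/I = 5.38/0.6782 = 7.933 rad/s².
ω = αt ⇒ t = ω/α = 16.8/7.933 = 2.118 s.

t ≈ 2.12 s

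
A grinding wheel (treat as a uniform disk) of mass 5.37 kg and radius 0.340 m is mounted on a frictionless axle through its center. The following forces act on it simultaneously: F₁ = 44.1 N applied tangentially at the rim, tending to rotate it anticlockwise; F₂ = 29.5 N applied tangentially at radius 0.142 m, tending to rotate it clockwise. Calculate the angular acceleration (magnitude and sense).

I = ½MR² = (1/2)(5.37)(0.340)² = 0.3104 kg·m².
Taking anticlockwise as positive: τ₁ = +(44.1)(0.340) = +14.99 N·m; τ₂ = −(29.5)(0.142) = −4.189 N·m.
Net torque τ = 10.81 N·m.
α = τ/I = 10.81/0.3104 = 34.81 rad/s².

α ≈ 34.8 rad/s², anticlockwise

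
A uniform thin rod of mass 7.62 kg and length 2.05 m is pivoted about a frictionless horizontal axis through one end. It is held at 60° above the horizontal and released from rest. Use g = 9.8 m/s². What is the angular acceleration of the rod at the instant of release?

About the pivot, I = (1/3)ML² = (1/3)(7.62)(2.05)² = 10.67 kg·m².
The weight acts at the center, a distance L/2 = 1.025 m from the pivot; τ = Mg(L/2) cos 60° = 38.27 N·m.
α = τ/I = 38.27/10.67 = 3.585 rad/s².
(Equivalently α = (3g/(2L)) cos 60° = 3.585 rad/s².)

α ≈ 3.59 rad/s²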